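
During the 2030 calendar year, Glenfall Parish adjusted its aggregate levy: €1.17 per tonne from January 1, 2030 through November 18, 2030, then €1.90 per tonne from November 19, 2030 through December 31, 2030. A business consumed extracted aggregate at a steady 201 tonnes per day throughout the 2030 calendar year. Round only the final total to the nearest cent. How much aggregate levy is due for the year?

January 1 – November 18, 2030: 322 days × 201 tonnes/day = 64,722 tonnes at €1.17/tonne → €75,724.74
November 19 – December 31, 2030: 43 days × 201 tonnes/day = 8,643 tonnes at €1.90/tonne → €16,421.70

€92,146.44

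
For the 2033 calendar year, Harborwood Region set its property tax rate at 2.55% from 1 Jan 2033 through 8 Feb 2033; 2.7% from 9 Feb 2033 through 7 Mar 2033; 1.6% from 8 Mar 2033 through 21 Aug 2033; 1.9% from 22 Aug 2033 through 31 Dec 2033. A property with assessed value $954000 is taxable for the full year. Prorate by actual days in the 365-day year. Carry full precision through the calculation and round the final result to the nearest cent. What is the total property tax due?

1 Jan – 8 Feb 2033: 39 days at 2.55% → $954000 × 2.55% × 39/365 = $2599.3233
9 Feb – 7 Mar 2033: 27 days at 2.7% → $954000 × 2.7% × 27/365 = $1905.3863
8 Mar – 21 Aug 2033: 167 days at 1.6% → $954000 × 1.6% × 167/365 = $6983.8027
22 Aug – 31 Dec 2033: 132 days at 1.9% → $954000 × 1.9% × 132/365 = $6555.1562
Total = $18043.6685

$18043.67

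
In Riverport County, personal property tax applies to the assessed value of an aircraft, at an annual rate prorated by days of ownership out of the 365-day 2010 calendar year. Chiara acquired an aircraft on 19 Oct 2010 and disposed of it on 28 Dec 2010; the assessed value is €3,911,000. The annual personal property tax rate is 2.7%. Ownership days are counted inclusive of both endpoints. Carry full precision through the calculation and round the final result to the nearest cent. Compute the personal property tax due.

€20,540.79

Days held (19 Oct – 28 Dec 2010): 71 out of 365
Tax = €3,911,000 × 2.7% × 71/365 = €20,540.7863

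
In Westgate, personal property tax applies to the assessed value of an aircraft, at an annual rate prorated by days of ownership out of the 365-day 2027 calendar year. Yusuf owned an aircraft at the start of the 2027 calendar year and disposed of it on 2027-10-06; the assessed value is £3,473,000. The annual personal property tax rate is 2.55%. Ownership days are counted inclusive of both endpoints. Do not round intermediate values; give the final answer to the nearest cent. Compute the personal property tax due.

£67,694.95

Days held (2027-01-01 to 2027-10-06): 279 out of 365
Tax = £3,473,000 × 2.55% × 279/365 = £67,694.9548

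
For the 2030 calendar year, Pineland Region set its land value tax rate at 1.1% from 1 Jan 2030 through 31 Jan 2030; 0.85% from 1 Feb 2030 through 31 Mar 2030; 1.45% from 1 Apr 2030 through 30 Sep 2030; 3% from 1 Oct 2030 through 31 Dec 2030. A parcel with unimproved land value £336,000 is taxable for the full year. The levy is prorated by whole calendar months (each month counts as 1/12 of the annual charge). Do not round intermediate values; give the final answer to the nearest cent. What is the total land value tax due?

1 Jan – 31 Jan 2030: 1 month at 1.1% → £336,000 × 1.1% × 1/12 = £308.0000
1 Feb – 31 Mar 2030: 2 months at 0.85% → £336,000 × 0.85% × 2/12 = £476.0000
1 Apr – 30 Sep 2030: 6 months at 1.45% → £336,000 × 1.45% × 6/12 = £2,436.0000
1 Oct – 31 Dec 2030: 3 months at 3% → £336,000 × 3% × 3/12 = £2,520.0000
Total = £5,740.0000

£5,740.00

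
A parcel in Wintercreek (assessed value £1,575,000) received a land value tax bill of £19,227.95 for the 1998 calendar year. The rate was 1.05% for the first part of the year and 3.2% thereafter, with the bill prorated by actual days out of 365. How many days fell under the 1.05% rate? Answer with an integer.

Let d = days at the first rate; then 365 − d days at the second rate.
£1,575,000 × [1.05%·d + 3.2%·(365−d)] / 365 = £19,227.95
Solving gives d = 336, so the new rate took effect on 3 December 1998.

336 days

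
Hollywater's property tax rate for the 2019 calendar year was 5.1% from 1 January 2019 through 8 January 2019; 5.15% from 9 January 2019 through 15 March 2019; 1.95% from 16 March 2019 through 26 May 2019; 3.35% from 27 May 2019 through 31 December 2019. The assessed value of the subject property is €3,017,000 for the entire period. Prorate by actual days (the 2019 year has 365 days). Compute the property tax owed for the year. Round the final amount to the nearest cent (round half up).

1 January – 8 January 2019: 8 days at 5.1% → €3,017,000 × 5.1% × 8/365 = €3,372.4274
9 January – 15 March 2019: 66 days at 5.15% → €3,017,000 × 5.15% × 66/365 = €28,095.2959
16 March – 26 May 2019: 72 days at 1.95% → €3,017,000 × 1.95% × 72/365 = €11,605.1178
27 May – 31 December 2019: 219 days at 3.35% → €3,017,000 × 3.35% × 219/365 = €60,641.7000
Total = €103,714.5411

€103,714.54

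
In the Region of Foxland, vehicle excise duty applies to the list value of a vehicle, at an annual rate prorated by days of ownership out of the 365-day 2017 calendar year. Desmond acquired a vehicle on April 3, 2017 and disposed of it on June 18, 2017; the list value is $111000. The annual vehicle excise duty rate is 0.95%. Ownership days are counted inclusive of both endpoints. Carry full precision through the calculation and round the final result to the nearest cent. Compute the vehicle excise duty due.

Days held (April 3 – June 18, 2017): 77 out of 365
Tax = $111000 × 0.95% × 77/365 = $222.4562

$222.46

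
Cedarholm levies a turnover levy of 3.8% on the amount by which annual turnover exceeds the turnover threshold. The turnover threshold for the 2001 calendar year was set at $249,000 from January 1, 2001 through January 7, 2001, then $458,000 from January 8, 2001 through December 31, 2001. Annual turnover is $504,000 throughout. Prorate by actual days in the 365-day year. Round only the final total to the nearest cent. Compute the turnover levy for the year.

January 1 – January 7, 2001: 7 days, exemption $249,000 → ($504,000 − $249,000) × 3.8% × 7/365 = $185.8356
January 8 – December 31, 2001: 358 days, exemption $458,000 → ($504,000 − $458,000) × 3.8% × 358/365 = $1,714.4767
Total = $1,900.3123

$1,900.31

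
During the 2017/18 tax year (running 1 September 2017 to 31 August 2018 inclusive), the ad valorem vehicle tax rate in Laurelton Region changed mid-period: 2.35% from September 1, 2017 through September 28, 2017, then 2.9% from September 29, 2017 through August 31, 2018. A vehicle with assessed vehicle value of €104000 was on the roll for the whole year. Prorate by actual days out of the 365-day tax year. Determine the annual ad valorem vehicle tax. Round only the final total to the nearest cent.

€2972.12

September 1 – September 28, 2017: 28 days at 2.35% → €104000 × 2.35% × 28/365 = €187.4849
September 29, 2017 – August 31, 2018: 337 days at 2.9% → €104000 × 2.9% × 337/365 = €2784.6356
Total = €2972.1205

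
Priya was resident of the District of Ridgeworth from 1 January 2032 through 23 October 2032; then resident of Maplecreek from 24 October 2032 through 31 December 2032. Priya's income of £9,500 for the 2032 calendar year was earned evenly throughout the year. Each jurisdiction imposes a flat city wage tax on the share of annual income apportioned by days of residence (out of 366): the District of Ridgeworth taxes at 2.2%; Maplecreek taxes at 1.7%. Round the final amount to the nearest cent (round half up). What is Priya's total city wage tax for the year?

The District of Ridgeworth, 1 January – 23 October 2032: 297 days → £9,500 × 2.2% × 297/366 = £169.5984
Maplecreek, 24 October – 31 December 2032: 69 days → £9,500 × 1.7% × 69/366 = £30.4467
Total = £200.0451

£200.05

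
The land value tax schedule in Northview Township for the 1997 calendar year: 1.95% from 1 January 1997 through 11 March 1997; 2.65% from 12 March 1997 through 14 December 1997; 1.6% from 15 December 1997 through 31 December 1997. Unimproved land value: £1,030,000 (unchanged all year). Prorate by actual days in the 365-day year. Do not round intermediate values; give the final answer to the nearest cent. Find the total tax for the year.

1 January – 11 March 1997: 70 days at 1.95% → £1,030,000 × 1.95% × 70/365 = £3,851.9178
12 March – 14 December 1997: 278 days at 2.65% → £1,030,000 × 2.65% × 278/365 = £20,789.0685
15 December – 31 December 1997: 17 days at 1.6% → £1,030,000 × 1.6% × 17/365 = £767.5616
Total = £25,408.5479

£25,408.55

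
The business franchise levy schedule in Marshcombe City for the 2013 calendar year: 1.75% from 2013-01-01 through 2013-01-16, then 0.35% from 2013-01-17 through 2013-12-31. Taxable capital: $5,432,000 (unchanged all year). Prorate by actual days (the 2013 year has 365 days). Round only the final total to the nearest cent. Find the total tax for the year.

$22,345.61

2013-01-01 to 2013-01-16: 16 days at 1.75% → $5,432,000 × 1.75% × 16/365 = $4,167.0137
2013-01-17 to 2013-12-31: 349 days at 0.35% → $5,432,000 × 0.35% × 349/365 = $18,178.5973
Total = $22,345.6110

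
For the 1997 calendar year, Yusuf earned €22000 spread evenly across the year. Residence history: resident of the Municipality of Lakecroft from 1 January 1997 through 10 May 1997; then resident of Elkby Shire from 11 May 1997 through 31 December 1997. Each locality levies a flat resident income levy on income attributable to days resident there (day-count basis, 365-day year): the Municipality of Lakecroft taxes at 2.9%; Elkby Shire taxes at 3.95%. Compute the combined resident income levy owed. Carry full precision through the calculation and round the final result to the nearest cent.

€786.73

The Municipality of Lakecroft, 1 January – 10 May 1997: 130 days → €22000 × 2.9% × 130/365 = €227.2329
Elkby Shire, 11 May – 31 December 1997: 235 days → €22000 × 3.95% × 235/365 = €559.4932
Total = €786.7260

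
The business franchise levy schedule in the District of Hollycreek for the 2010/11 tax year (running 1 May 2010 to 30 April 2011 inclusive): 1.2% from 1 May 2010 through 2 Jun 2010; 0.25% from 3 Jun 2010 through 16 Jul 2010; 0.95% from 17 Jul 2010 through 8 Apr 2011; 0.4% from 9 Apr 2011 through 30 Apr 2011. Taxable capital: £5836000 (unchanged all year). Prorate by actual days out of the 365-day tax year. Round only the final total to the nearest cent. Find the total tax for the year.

1 May – 2 Jun 2010: 33 days at 1.2% → £5836000 × 1.2% × 33/365 = £6331.6603
3 Jun – 16 Jul 2010: 44 days at 0.25% → £5836000 × 0.25% × 44/365 = £1758.7945
17 Jul 2010 – 8 Apr 2011: 266 days at 0.95% → £5836000 × 0.95% × 266/365 = £40404.3068
9 Apr – 30 Apr 2011: 22 days at 0.4% → £5836000 × 0.4% × 22/365 = £1407.0356
Total = £49901.7973

£49901.80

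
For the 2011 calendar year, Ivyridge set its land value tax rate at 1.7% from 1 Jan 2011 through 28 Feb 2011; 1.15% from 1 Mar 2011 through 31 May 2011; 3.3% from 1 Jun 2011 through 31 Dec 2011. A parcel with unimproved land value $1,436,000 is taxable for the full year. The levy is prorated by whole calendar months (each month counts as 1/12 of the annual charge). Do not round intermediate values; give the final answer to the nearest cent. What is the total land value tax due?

$35,840.17

1 Jan – 28 Feb 2011: 2 months at 1.7% → $1,436,000 × 1.7% × 2/12 = $4,068.6667
1 Mar – 31 May 2011: 3 months at 1.15% → $1,436,000 × 1.15% × 3/12 = $4,128.5000
1 Jun – 31 Dec 2011: 7 months at 3.3% → $1,436,000 × 3.3% × 7/12 = $27,643.0000
Total = $35,840.1667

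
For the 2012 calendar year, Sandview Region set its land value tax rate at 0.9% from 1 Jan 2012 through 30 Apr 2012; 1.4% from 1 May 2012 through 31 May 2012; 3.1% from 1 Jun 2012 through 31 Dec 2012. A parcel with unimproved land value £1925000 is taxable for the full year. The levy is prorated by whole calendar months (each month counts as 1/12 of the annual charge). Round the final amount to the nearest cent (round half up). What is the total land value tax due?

1 Jan – 30 Apr 2012: 4 months at 0.9% → £1925000 × 0.9% × 4/12 = £5775.0000
1 May – 31 May 2012: 1 month at 1.4% → £1925000 × 1.4% × 1/12 = £2245.8333
1 Jun – 31 Dec 2012: 7 months at 3.1% → £1925000 × 3.1% × 7/12 = £34810.4167
Total = £42831.2500

£42831.25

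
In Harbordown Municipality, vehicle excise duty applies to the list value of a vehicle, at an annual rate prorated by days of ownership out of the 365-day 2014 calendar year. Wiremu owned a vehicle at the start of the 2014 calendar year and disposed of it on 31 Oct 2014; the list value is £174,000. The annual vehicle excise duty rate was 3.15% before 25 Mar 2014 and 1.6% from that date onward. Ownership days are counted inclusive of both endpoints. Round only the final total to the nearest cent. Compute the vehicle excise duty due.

£2,932.02

1 Jan – 24 Mar 2014: 83 days at 3.15% → £174,000 × 3.15% × 83/365 = £1,246.3644
25 Mar – 31 Oct 2014: 221 days at 1.6% → £174,000 × 1.6% × 221/365 = £1,685.6548
Total = £2,932.0192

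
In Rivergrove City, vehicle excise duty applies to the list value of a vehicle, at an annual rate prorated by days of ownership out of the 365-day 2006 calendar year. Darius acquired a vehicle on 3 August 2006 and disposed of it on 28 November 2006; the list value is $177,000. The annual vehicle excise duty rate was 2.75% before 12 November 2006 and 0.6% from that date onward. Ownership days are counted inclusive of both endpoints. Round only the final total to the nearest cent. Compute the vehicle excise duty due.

$1,396.36

3 August – 11 November 2006: 101 days at 2.75% → $177,000 × 2.75% × 101/365 = $1,346.8973
12 November – 28 November 2006: 17 days at 0.6% → $177,000 × 0.6% × 17/365 = $49.4630
Total = $1,396.3603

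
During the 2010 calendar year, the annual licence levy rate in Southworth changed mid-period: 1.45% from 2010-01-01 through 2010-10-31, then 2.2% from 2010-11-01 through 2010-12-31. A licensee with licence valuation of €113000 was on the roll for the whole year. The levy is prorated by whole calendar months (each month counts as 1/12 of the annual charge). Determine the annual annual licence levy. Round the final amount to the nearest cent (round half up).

€1779.75

2010-01-01 to 2010-10-31: 10 months at 1.45% → €113000 × 1.45% × 10/12 = €1365.4167
2010-11-01 to 2010-12-31: 2 months at 2.2% → €113000 × 2.2% × 2/12 = €414.3333
Total = €1779.7500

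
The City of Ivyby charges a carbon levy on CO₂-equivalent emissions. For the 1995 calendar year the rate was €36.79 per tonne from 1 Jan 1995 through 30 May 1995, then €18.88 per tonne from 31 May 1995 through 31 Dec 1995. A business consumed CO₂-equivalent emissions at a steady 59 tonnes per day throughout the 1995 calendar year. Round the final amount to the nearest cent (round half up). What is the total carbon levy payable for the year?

1 Jan – 30 May 1995: 150 days × 59 tonnes/day = 8,850 tonnes at €36.79/tonne → €325,591.50
31 May – 31 Dec 1995: 215 days × 59 tonnes/day = 12,685 tonnes at €18.88/tonne → €239,492.80

€565,084.30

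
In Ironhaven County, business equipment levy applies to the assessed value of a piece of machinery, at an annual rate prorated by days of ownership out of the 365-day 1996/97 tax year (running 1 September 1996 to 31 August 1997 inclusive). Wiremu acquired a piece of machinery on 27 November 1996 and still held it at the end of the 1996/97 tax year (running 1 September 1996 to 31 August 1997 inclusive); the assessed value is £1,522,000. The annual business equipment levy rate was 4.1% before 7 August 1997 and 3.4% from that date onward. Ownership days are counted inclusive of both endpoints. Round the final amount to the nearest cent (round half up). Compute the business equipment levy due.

27 November 1996 – 6 August 1997: 253 days at 4.1% → £1,522,000 × 4.1% × 253/365 = £43,253.9890
7 August – 31 August 1997: 25 days at 3.4% → £1,522,000 × 3.4% × 25/365 = £3,544.3836
Total = £46,798.3726

£46,798.37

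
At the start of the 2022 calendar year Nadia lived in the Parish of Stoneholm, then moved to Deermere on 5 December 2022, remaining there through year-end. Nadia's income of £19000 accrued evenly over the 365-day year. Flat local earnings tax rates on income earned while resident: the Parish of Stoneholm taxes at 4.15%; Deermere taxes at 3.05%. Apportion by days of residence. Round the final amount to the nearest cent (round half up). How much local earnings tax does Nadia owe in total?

The Parish of Stoneholm, 1 January – 4 December 2022: 338 days → £19000 × 4.15% × 338/365 = £730.1726
Deermere, 5 December – 31 December 2022: 27 days → £19000 × 3.05% × 27/365 = £42.8671
Total = £773.0397

£773.04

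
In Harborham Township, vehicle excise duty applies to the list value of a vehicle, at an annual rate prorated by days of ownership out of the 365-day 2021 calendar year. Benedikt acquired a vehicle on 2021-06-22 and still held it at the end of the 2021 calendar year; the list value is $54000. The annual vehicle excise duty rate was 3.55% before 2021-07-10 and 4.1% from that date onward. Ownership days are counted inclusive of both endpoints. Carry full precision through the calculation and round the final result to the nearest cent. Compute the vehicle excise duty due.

2021-06-22 to 2021-07-09: 18 days at 3.55% → $54000 × 3.55% × 18/365 = $94.5370
2021-07-10 to 2021-12-31: 175 days at 4.1% → $54000 × 4.1% × 175/365 = $1061.5068
Total = $1156.0438

$1156.04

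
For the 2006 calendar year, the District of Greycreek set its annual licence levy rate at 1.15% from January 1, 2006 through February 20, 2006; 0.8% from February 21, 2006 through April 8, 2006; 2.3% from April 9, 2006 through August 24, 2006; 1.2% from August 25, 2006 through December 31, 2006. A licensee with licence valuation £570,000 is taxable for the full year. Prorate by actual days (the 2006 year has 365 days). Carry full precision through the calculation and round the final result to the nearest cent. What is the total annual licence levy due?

January 1 – February 20, 2006: 51 days at 1.15% → £570,000 × 1.15% × 51/365 = £915.9041
February 21 – April 8, 2006: 47 days at 0.8% → £570,000 × 0.8% × 47/365 = £587.1781
April 9 – August 24, 2006: 138 days at 2.3% → £570,000 × 2.3% × 138/365 = £4,956.6575
August 25 – December 31, 2006: 129 days at 1.2% → £570,000 × 1.2% × 129/365 = £2,417.4247
Total = £8,877.1644

£8,877.16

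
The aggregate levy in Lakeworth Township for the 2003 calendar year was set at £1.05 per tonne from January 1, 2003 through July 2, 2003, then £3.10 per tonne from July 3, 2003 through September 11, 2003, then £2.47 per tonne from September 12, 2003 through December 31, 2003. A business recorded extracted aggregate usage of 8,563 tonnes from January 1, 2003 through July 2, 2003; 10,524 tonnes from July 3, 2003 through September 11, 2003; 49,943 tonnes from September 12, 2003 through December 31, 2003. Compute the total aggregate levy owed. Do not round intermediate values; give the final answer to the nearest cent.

£164,974.76

January 1 – July 2, 2003: 8,563 tonnes at £1.05/tonne → £8,991.15
July 3 – September 11, 2003: 10,524 tonnes at £3.10/tonne → £32,624.40
September 12 – December 31, 2003: 49,943 tonnes at £2.47/tonne → £123,359.21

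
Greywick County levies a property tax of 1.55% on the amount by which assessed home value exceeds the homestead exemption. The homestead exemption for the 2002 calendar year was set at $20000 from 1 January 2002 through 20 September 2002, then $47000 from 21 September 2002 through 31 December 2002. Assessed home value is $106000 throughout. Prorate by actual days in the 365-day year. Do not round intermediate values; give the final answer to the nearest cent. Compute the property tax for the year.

$1216.05

1 January – 20 September 2002: 263 days, exemption $20000 → ($106000 − $20000) × 1.55% × 263/365 = $960.4904
21 September – 31 December 2002: 102 days, exemption $47000 → ($106000 − $47000) × 1.55% × 102/365 = $255.5589
Total = $1216.0493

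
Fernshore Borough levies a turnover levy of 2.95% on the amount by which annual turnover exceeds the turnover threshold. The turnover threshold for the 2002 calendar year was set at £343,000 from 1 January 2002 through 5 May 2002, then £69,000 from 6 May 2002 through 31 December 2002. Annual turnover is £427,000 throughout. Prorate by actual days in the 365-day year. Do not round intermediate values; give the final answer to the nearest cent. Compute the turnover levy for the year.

1 January – 5 May 2002: 125 days, exemption £343,000 → (£427,000 − £343,000) × 2.95% × 125/365 = £848.6301
6 May – 31 December 2002: 240 days, exemption £69,000 → (£427,000 − £69,000) × 2.95% × 240/365 = £6,944.2192
Total = £7,792.8493

£7,792.85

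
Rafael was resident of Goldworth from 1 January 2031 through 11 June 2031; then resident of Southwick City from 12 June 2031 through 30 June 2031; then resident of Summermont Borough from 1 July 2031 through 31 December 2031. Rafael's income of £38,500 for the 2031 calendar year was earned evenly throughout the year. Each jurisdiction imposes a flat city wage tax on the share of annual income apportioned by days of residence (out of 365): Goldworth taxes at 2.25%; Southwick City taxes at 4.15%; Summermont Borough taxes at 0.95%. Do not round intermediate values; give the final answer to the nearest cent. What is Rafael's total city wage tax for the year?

Goldworth, 1 January – 11 June 2031: 162 days → £38,500 × 2.25% × 162/365 = £384.4726
Southwick City, 12 June – 30 June 2031: 19 days → £38,500 × 4.15% × 19/365 = £83.1705
Summermont Borough, 1 July – 31 December 2031: 184 days → £38,500 × 0.95% × 184/365 = £184.3781
Total = £652.0212

£652.02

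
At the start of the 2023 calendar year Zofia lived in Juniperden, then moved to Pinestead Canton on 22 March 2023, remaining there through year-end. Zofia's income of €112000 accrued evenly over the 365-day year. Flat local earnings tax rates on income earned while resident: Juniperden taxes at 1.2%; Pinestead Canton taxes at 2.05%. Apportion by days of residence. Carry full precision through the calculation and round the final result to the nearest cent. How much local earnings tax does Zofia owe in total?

€2087.34

Juniperden, 1 January – 21 March 2023: 80 days → €112000 × 1.2% × 80/365 = €294.5753
Pinestead Canton, 22 March – 31 December 2023: 285 days → €112000 × 2.05% × 285/365 = €1792.7671
Total = €2087.3425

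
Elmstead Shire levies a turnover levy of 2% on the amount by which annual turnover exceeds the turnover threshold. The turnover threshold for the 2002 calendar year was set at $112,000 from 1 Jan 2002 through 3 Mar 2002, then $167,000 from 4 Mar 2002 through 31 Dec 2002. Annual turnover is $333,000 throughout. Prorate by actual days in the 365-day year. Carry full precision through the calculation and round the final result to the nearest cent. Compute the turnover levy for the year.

$3,506.85

1 Jan – 3 Mar 2002: 62 days, exemption $112,000 → ($333,000 − $112,000) × 2% × 62/365 = $750.7945
4 Mar – 31 Dec 2002: 303 days, exemption $167,000 → ($333,000 − $167,000) × 2% × 303/365 = $2,756.0548
Total = $3,506.8493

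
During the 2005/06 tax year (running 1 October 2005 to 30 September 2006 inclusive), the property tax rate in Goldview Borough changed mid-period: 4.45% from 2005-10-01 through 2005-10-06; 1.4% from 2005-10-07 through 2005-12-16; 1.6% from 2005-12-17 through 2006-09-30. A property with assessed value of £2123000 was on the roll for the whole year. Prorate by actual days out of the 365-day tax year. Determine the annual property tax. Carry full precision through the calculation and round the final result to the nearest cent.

2005-10-01 to 2005-10-06: 6 days at 4.45% → £2123000 × 4.45% × 6/365 = £1552.9890
2005-10-07 to 2005-12-16: 71 days at 1.4% → £2123000 × 1.4% × 71/365 = £5781.5397
2005-12-17 to 2006-09-30: 288 days at 1.6% → £2123000 × 1.6% × 288/365 = £26802.1479
Total = £34136.6767

£34136.68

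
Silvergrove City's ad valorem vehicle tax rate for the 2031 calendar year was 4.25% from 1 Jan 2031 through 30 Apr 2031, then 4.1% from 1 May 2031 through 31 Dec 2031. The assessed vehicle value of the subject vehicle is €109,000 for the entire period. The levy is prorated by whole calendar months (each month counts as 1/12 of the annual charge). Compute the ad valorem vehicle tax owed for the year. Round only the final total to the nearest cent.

1 Jan – 30 Apr 2031: 4 months at 4.25% → €109,000 × 4.25% × 4/12 = €1,544.1667
1 May – 31 Dec 2031: 8 months at 4.1% → €109,000 × 4.1% × 8/12 = €2,979.3333
Total = €4,523.5000

€4,523.50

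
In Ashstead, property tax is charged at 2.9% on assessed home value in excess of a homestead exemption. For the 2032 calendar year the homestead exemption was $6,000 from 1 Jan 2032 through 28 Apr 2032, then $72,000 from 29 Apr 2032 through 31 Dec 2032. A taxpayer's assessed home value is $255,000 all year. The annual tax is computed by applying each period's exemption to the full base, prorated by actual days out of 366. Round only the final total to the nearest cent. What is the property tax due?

1 Jan – 28 Apr 2032: 119 days, exemption $6,000 → ($255,000 − $6,000) × 2.9% × 119/366 = $2,347.8115
29 Apr – 31 Dec 2032: 247 days, exemption $72,000 → ($255,000 − $72,000) × 2.9% × 247/366 = $3,581.5000
Total = $5,929.3115

$5,929.31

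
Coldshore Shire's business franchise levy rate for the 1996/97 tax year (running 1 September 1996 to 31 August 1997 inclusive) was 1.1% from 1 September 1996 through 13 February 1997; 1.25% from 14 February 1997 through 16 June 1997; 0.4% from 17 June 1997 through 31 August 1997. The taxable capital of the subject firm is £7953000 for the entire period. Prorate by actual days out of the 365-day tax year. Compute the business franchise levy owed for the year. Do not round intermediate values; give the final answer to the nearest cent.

1 September 1996 – 13 February 1997: 166 days at 1.1% → £7953000 × 1.1% × 166/365 = £39786.7890
14 February – 16 June 1997: 123 days at 1.25% → £7953000 × 1.25% × 123/365 = £33500.6507
17 June – 31 August 1997: 76 days at 0.4% → £7953000 × 0.4% × 76/365 = £6623.8685
Total = £79911.3082

£79911.31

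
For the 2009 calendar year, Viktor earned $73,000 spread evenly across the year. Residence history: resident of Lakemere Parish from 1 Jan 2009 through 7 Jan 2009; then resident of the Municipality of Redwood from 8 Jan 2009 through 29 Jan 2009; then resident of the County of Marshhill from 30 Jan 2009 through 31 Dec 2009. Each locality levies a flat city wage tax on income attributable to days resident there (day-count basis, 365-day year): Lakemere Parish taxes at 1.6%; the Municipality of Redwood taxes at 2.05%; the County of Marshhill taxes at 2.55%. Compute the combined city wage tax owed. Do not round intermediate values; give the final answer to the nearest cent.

Lakemere Parish, 1 Jan – 7 Jan 2009: 7 days → $73,000 × 1.6% × 7/365 = $22.4000
The Municipality of Redwood, 8 Jan – 29 Jan 2009: 22 days → $73,000 × 2.05% × 22/365 = $90.2000
The County of Marshhill, 30 Jan – 31 Dec 2009: 336 days → $73,000 × 2.55% × 336/365 = $1,713.6000
Total = $1,826.2000

$1,826.20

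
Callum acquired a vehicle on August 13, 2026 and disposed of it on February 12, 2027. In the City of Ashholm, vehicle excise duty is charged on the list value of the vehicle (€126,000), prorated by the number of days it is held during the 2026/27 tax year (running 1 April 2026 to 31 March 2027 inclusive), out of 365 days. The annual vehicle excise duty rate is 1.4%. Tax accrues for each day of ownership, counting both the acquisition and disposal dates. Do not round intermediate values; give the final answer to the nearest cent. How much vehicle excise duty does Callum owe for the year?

Days held (August 13, 2026 – February 12, 2027): 184 out of 365
Tax = €126,000 × 1.4% × 184/365 = €889.2493

€889.25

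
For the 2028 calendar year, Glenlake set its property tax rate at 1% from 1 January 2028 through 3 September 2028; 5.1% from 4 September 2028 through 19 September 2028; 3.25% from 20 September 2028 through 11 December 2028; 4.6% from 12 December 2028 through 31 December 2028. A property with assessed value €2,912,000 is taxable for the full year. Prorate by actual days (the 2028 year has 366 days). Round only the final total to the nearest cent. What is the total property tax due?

€54,926.21

1 January – 3 September 2028: 247 days at 1% → €2,912,000 × 1% × 247/366 = €19,652.0219
4 September – 19 September 2028: 16 days at 5.1% → €2,912,000 × 5.1% × 16/366 = €6,492.3279
20 September – 11 December 2028: 83 days at 3.25% → €2,912,000 × 3.25% × 83/366 = €21,462.0765
12 December – 31 December 2028: 20 days at 4.6% → €2,912,000 × 4.6% × 20/366 = €7,319.7814
Total = €54,926.2077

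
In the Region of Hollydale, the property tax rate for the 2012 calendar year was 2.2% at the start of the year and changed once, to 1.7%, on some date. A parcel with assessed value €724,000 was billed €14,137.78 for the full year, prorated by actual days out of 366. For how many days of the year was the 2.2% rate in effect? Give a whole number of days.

185 days

Let d = days at the first rate; then 366 − d days at the second rate.
€724,000 × [2.2%·d + 1.7%·(366−d)] / 366 = €14,137.78
Solving gives d = 185, so the new rate took effect on 4 July 2012.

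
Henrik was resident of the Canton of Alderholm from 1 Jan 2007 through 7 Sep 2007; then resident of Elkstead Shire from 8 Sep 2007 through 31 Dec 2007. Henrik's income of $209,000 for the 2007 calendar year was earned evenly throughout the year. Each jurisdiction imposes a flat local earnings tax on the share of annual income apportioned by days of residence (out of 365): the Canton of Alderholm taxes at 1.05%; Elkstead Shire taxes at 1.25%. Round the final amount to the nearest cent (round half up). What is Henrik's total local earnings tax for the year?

The Canton of Alderholm, 1 Jan – 7 Sep 2007: 250 days → $209,000 × 1.05% × 250/365 = $1,503.0822
Elkstead Shire, 8 Sep – 31 Dec 2007: 115 days → $209,000 × 1.25% × 115/365 = $823.1164
Total = $2,326.1986

$2,326.20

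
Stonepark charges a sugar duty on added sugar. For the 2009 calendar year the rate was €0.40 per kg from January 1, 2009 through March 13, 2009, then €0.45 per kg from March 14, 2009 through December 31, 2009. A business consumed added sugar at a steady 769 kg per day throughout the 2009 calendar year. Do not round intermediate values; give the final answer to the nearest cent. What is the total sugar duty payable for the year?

January 1 – March 13, 2009: 72 days × 769 kg/day = 55,368 kg at €0.40/kg → €22,147.20
March 14 – December 31, 2009: 293 days × 769 kg/day = 225,317 kg at €0.45/kg → €101,392.65

€123,539.85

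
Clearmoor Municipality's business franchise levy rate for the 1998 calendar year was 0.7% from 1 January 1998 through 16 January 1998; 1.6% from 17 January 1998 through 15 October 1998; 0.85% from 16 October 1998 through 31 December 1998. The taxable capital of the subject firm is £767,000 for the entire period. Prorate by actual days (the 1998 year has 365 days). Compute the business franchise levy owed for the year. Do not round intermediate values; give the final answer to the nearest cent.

£10,755.86

1 January – 16 January 1998: 16 days at 0.7% → £767,000 × 0.7% × 16/365 = £235.3534
17 January – 15 October 1998: 272 days at 1.6% → £767,000 × 1.6% × 272/365 = £9,145.1616
16 October – 31 December 1998: 77 days at 0.85% → £767,000 × 0.85% × 77/365 = £1,375.3466
Total = £10,755.8616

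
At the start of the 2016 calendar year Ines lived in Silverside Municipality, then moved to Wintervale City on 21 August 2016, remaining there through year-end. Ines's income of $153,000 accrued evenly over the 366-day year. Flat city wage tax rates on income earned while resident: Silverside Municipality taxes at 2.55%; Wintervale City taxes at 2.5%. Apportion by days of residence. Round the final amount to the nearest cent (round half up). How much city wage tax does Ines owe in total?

$3,873.70

Silverside Municipality, 1 January – 20 August 2016: 233 days → $153,000 × 2.55% × 233/366 = $2,483.7418
Wintervale City, 21 August – 31 December 2016: 133 days → $153,000 × 2.5% × 133/366 = $1,389.9590
Total = $3,873.7008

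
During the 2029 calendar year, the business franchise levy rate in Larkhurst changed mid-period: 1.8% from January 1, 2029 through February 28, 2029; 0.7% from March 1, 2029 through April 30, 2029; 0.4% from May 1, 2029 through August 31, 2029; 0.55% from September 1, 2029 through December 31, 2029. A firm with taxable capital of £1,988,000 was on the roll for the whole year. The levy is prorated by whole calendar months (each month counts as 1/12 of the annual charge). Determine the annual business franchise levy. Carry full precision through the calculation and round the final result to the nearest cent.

£14,578.67

January 1 – February 28, 2029: 2 months at 1.8% → £1,988,000 × 1.8% × 2/12 = £5,964.0000
March 1 – April 30, 2029: 2 months at 0.7% → £1,988,000 × 0.7% × 2/12 = £2,319.3333
May 1 – August 31, 2029: 4 months at 0.4% → £1,988,000 × 0.4% × 4/12 = £2,650.6667
September 1 – December 31, 2029: 4 months at 0.55% → £1,988,000 × 0.55% × 4/12 = £3,644.6667
Total = £14,578.6667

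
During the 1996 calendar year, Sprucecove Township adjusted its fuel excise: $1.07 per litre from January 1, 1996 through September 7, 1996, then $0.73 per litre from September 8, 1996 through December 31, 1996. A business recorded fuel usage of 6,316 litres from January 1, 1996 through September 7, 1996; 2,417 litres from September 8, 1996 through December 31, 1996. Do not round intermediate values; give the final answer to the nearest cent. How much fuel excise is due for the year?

January 1 – September 7, 1996: 6,316 litres at $1.07/litre → $6,758.12
September 8 – December 31, 1996: 2,417 litres at $0.73/litre → $1,764.41

$8,522.53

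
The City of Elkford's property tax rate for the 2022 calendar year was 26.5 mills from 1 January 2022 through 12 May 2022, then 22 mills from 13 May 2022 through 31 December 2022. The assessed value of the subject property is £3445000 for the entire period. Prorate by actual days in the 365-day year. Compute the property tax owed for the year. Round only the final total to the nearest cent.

£81396.38

1 January – 12 May 2022: 132 days at 26.5 mills → £3445000 × 2.65% × 132/365 = £33015.3699
13 May – 31 December 2022: 233 days at 22 mills → £3445000 × 2.2% × 233/365 = £48381.0137
Total = £81396.3836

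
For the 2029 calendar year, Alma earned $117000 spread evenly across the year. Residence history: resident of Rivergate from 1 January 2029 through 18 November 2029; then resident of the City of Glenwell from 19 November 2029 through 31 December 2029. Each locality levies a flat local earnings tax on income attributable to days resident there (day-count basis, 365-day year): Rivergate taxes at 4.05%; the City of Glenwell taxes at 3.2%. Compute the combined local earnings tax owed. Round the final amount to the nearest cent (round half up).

Rivergate, 1 January – 18 November 2029: 322 days → $117000 × 4.05% × 322/365 = $4180.2658
The City of Glenwell, 19 November – 31 December 2029: 43 days → $117000 × 3.2% × 43/365 = $441.0740
Total = $4621.3397

$4621.34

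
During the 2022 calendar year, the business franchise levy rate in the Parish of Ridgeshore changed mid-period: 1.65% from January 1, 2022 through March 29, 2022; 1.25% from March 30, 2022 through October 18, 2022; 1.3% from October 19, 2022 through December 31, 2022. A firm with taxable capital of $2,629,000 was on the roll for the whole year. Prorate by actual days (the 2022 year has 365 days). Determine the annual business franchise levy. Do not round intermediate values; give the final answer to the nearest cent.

January 1 – March 29, 2022: 88 days at 1.65% → $2,629,000 × 1.65% × 88/365 = $10,458.3781
March 30 – October 18, 2022: 203 days at 1.25% → $2,629,000 × 1.25% × 203/365 = $18,276.9521
October 19 – December 31, 2022: 74 days at 1.3% → $2,629,000 × 1.3% × 74/365 = $6,929.0356
Total = $35,664.3658

$35,664.37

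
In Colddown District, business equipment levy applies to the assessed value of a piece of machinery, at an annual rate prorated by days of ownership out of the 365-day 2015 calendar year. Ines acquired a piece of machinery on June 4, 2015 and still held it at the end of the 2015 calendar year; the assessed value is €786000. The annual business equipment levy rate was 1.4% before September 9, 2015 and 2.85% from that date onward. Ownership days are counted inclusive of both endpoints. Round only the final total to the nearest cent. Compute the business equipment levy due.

June 4 – September 8, 2015: 97 days at 1.4% → €786000 × 1.4% × 97/365 = €2924.3507
September 9 – December 31, 2015: 114 days at 2.85% → €786000 × 2.85% × 114/365 = €6996.4767
Total = €9920.8274

€9920.83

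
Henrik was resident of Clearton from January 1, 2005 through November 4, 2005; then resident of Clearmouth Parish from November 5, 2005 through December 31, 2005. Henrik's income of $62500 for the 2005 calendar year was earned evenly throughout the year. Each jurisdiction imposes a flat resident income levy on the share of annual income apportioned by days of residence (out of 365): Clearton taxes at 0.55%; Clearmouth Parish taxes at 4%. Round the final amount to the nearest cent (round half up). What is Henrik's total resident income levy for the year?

$680.48

Clearton, January 1 – November 4, 2005: 308 days → $62500 × 0.55% × 308/365 = $290.0685
Clearmouth Parish, November 5 – December 31, 2005: 57 days → $62500 × 4% × 57/365 = $390.4110
Total = $680.4795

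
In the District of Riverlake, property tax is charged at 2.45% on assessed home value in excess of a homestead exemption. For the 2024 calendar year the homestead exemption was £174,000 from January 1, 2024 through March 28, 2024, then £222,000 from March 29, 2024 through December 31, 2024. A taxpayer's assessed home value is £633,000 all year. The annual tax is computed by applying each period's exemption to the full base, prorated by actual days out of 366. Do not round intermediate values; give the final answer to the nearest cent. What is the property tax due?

£10,352.25

January 1 – March 28, 2024: 88 days, exemption £174,000 → (£633,000 − £174,000) × 2.45% × 88/366 = £2,703.8361
March 29 – December 31, 2024: 278 days, exemption £222,000 → (£633,000 − £222,000) × 2.45% × 278/366 = £7,648.4180
Total = £10,352.2541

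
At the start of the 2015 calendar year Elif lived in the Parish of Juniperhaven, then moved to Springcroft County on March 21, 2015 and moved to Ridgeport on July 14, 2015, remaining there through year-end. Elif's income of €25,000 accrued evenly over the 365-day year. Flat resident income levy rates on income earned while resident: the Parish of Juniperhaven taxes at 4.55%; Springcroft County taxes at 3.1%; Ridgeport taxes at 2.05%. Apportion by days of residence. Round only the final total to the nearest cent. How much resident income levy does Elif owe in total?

€730.48

The Parish of Juniperhaven, January 1 – March 20, 2015: 79 days → €25,000 × 4.55% × 79/365 = €246.1986
Springcroft County, March 21 – July 13, 2015: 115 days → €25,000 × 3.1% × 115/365 = €244.1781
Ridgeport, July 14 – December 31, 2015: 171 days → €25,000 × 2.05% × 171/365 = €240.1027
Total = €730.4795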